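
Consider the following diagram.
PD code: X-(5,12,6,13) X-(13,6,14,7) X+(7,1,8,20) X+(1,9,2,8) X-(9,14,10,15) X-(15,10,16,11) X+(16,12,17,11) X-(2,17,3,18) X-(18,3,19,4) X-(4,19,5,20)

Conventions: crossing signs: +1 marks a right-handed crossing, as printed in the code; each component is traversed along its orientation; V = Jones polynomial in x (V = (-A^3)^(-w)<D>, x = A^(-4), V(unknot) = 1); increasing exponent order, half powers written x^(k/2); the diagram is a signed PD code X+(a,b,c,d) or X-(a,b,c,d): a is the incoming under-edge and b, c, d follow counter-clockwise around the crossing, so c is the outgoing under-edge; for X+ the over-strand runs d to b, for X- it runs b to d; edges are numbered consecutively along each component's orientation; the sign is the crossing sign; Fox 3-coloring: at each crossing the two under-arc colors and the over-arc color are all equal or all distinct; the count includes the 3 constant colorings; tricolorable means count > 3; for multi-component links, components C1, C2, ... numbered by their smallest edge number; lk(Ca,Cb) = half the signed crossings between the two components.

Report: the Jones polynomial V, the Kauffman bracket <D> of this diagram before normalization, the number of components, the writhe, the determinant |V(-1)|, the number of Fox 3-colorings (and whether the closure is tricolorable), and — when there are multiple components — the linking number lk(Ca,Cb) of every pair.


V = x^-7 - 2x^-6 + 2x^-5 - 3x^-4 + 3x^-3 - 2x^-2 + 2x^-1
<D> = 2A^-8 - 2A^-4 + 3 - 3A^4 + 2A^8 - 2A^12 + A^16 (w = -4)
1 component over 10 crossings, w = -4
9 Fox colorings among 3^10, |V(-1)| = 15: tricolorable
why: the span of V is 6, forcing >= 6 crossings in any diagram


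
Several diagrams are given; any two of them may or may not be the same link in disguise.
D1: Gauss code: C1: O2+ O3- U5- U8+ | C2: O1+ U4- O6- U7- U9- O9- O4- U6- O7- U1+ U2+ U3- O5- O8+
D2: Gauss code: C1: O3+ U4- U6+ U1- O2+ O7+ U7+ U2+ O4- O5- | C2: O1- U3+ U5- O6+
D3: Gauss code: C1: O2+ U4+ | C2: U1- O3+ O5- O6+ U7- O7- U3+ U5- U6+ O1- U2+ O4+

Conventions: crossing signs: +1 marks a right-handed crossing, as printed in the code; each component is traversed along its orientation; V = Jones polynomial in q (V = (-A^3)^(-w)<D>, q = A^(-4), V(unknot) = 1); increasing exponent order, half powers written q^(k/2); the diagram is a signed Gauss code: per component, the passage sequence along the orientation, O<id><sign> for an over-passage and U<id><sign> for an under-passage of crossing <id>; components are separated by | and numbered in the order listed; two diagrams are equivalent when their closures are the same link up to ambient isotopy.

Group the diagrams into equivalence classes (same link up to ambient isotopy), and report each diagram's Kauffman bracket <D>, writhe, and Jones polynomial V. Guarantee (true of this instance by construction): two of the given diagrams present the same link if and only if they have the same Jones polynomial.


grouping into links: {D1} | {D2} | {D3}
V(D1) = q^(-9/2) - q^(-5/2) - q^(-3/2) - q^(-1/2)  (w -3, c 9, <D> = A^-7 + A^-3 + A - A^9)
V(D2) = -q^(-1/2) - q^(1/2)  [7 crossings, <D> = A + A^5, w = +1]
D3 (bracket A^-7 + A; 7 crossings at w = +1): V = -q^(1/2) - q^(5/2)
why: 3 classes among 3 diagrams; unequal V(q) rules out equality


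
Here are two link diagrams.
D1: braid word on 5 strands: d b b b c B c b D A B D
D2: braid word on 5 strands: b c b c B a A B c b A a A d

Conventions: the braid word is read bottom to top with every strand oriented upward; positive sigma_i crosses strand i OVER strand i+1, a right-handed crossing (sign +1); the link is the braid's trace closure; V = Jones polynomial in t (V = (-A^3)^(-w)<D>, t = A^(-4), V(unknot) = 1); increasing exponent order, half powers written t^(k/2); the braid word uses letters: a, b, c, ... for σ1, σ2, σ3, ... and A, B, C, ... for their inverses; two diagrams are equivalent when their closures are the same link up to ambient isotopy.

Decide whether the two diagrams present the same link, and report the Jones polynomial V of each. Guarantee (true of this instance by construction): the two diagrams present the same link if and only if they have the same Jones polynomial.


equivalent: yes
V(D1) = t - t^2 + 2t^3 - t^4 + t^5 - t^6  (w +2, c 12, <D> = -A^-18 + A^-14 - A^-10 + 2A^-6 - A^-2 + A^2)
V(D2) = t - t^2 + 2t^3 - t^4 + t^5 - t^6  (w +4, c 14, <D> = -A^-12 + A^-8 - A^-4 + 2 - A^4 + A^8)
why: one V(t) for all 2 diagrams — one class (guaranteed)


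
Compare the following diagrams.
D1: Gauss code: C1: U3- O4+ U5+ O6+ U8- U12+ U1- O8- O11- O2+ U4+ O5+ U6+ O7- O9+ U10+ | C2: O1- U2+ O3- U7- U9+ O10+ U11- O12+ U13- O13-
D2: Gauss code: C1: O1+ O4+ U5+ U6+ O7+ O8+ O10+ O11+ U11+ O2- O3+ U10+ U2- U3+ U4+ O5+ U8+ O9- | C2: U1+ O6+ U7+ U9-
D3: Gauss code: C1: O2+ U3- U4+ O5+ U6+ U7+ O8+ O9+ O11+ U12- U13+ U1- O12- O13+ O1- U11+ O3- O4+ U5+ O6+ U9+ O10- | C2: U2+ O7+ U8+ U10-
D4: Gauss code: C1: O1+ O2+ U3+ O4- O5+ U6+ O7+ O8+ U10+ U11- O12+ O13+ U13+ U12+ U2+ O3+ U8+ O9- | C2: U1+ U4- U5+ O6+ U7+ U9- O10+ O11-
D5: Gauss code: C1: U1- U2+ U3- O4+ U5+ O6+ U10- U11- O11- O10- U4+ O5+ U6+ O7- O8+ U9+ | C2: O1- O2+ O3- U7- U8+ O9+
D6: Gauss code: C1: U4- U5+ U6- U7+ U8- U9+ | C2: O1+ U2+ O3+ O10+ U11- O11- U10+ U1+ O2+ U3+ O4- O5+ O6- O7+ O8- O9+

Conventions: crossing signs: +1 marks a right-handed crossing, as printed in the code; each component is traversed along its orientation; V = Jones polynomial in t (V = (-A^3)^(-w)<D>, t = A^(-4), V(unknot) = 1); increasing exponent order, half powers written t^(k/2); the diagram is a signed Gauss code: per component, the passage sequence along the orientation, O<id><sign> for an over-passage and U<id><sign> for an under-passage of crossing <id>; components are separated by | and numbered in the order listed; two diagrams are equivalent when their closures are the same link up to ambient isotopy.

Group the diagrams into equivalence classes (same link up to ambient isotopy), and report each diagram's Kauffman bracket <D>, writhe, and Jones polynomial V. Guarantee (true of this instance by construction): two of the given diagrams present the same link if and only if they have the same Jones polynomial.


equivalence classes: {D1, D5, D6} | {D2, D3, D4}
D1 (bracket -A^-15 + A^-7 + A^-3 + A; 13 crossings at w = +1): V = -t^(1/2) - t^(3/2) - t^(5/2) + t^(9/2)
V(D2) = -t^(3/2) - 2t^(7/2) + t^(9/2) - t^(11/2) + t^(13/2)  (w +7, c 11, <D> = -A^-5 + A^-1 - A^3 + 2A^7 + A^15)
V(D3) = -t^(3/2) - 2t^(7/2) + t^(9/2) - t^(11/2) + t^(13/2)  [13 crossings, <D> = -A^-11 + A^-7 - A^-3 + 2A + A^9, w = +5]
D4 (bracket -A^-5 + A^-1 - A^3 + 2A^7 + A^15; 13 crossings at w = +7): V = -t^(3/2) - 2t^(7/2) + t^(9/2) - t^(11/2) + t^(13/2)
D5 (bracket -A^-15 + A^-7 + A^-3 + A; 11 crossings at w = +1): V = -t^(1/2) - t^(3/2) - t^(5/2) + t^(9/2)
V(D6) = -t^(1/2) - t^(3/2) - t^(5/2) + t^(9/2)  (w +3, c 11, <D> = -A^-9 + A^-1 + A^3 + A^7)
observation: comparing 6 Jones polynomials yields 2 groups


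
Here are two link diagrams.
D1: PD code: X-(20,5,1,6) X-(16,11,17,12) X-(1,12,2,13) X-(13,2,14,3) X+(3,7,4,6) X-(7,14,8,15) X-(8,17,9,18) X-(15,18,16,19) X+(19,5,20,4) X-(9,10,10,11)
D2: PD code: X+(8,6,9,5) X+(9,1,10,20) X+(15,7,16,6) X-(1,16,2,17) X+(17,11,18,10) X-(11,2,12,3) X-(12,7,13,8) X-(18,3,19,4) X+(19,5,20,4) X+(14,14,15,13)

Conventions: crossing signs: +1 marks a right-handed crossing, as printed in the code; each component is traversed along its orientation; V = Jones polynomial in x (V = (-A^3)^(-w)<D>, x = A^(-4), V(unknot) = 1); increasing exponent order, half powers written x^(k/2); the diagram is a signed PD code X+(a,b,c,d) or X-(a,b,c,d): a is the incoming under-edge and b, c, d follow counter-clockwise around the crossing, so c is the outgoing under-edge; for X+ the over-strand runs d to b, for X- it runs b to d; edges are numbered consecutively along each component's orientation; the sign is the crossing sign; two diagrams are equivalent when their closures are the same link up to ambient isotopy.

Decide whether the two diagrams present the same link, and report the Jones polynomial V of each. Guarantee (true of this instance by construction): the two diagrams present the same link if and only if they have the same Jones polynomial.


equivalent: no
V(D1) = -x^-7 + x^-6 - x^-5 + x^-4 + x^-2  (w -6, c 10, <D> = A^-10 + A^-2 - A^2 + A^6 - A^10)
D2 (bracket A^-2 - A^2 + A^6 - A^10 + A^14; 10 crossings at w = +2): V = x^-2 - x^-1 + 1 - x + x^2
why: comparing 2 Jones polynomials yields 2 groups


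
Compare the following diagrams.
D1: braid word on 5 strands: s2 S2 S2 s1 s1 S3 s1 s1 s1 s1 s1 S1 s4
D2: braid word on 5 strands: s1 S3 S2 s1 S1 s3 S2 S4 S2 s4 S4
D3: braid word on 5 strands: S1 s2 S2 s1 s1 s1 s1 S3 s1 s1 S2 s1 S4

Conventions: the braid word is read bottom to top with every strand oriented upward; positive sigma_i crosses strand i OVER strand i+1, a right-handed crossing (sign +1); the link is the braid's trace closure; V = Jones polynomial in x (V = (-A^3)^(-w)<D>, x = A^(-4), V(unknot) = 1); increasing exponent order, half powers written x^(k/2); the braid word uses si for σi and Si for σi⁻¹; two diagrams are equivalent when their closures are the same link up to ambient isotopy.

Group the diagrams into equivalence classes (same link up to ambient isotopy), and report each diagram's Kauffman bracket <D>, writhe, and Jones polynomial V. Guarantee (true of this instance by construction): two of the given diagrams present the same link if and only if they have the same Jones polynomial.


grouping into links: {D1, D3} | {D2}
V(D1) = -x^(5/2) - x^(9/2) + x^(11/2) - x^(13/2) + x^(15/2) - x^(17/2)  (w +5, c 13, <D> = A^-19 - A^-15 + A^-11 - A^-7 + A^-3 + A^5)
V(D2) = -x^(-5/2) - x^(-1/2)  (w -3, c 11, <D> = A^-7 + A)
V(D3) = -x^(5/2) - x^(9/2) + x^(11/2) - x^(13/2) + x^(15/2) - x^(17/2)  [13 crossings, <D> = A^-25 - A^-21 + A^-17 - A^-13 + A^-9 + A^-1, w = +3]
why: 2 values of V(x) split the 3 diagrams


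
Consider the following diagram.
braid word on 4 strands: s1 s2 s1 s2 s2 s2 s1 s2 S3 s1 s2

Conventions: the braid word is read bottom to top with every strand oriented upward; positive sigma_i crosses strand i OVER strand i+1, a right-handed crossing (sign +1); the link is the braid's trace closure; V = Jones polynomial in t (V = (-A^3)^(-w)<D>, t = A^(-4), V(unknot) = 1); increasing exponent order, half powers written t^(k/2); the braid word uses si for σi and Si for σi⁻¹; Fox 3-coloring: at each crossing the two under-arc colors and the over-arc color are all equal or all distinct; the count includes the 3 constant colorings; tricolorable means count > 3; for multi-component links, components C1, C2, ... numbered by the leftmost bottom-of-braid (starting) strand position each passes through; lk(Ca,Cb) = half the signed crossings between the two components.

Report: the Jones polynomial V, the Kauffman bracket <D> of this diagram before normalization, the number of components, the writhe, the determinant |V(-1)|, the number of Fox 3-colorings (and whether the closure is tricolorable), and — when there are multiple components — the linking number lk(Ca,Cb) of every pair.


Jones polynomial: V(t) = t^4 + t^6 - t^10
<D> = A^-13 - A^3 - A^11; writhe +9
components 1, writhe +9 (11 crossings)
3-colorings: 3 of 3^11, det 1 — not tricolorable
note: w = +9 shifts under R1 moves; the (-A^3)^(-9) factor cancels that in V


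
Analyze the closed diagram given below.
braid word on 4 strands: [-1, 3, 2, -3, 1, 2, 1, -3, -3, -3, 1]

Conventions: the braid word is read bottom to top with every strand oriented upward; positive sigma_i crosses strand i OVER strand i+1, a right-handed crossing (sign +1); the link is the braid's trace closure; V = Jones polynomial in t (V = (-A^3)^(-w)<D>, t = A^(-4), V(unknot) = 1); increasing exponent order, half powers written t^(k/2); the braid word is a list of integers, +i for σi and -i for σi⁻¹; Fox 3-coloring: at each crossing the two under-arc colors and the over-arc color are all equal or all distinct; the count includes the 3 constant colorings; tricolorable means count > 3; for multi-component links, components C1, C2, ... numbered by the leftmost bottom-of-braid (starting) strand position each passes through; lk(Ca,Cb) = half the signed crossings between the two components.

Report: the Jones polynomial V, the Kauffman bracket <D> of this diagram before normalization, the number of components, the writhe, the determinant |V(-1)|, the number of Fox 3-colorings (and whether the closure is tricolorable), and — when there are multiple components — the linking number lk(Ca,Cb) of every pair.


V = -t^-3 + 2t^-2 - 2t^-1 + 3 - 2t + 2t^2 - t^3
<D> = A^-9 - 2A^-5 + 2A^-1 - 3A^3 + 2A^7 - 2A^11 + A^15 (w = +1)
1 component over 11 crossings, w = +1
3 Fox colorings among 3^11, |V(-1)| = 13: not tricolorable
why: the span of V is 6, forcing >= 6 crossings in any diagram


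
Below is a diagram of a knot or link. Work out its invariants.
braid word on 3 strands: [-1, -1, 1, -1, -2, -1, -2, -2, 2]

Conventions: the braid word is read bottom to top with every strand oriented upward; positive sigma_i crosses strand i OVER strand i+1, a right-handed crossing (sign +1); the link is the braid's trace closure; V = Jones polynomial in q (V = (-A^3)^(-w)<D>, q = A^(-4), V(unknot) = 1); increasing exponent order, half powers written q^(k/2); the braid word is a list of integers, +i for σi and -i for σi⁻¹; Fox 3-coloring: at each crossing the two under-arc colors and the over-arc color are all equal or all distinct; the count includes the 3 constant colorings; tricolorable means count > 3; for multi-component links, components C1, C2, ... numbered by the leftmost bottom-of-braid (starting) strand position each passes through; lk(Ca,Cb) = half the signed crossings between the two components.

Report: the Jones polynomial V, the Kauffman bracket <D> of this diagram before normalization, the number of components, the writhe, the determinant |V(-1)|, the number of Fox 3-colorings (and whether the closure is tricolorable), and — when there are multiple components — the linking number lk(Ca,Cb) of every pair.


V(q) = -q^(-11/2) + q^(-9/2) - q^(-7/2) - q^(-3/2)
bracket: A^-9 + A^-1 - A^3 + A^7, w = -5
2 components, writhe -5, over 9 crossings
lk(C1,C2) = -2
det 4, colorings 3 of 3^9 — not tricolorable
observation: det 4 = |V(-1)|; not divisible by 3, so not tricolorable


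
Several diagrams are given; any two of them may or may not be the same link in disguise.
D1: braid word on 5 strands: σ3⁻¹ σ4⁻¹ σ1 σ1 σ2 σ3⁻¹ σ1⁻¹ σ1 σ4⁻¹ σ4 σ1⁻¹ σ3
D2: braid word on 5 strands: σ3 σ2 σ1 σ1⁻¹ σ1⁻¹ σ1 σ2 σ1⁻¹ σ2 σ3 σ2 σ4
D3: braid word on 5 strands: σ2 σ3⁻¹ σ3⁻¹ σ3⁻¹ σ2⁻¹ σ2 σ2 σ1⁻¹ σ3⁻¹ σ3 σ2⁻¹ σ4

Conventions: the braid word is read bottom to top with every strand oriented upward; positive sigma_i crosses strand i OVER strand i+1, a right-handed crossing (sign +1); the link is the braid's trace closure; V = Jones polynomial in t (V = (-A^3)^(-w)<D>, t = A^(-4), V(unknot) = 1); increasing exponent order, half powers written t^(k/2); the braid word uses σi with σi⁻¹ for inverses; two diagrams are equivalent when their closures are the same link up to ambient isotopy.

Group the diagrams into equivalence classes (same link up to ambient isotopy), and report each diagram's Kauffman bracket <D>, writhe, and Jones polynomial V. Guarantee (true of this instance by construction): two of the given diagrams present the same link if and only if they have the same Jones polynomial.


classes: {D1} | {D2} | {D3}
V(D1) = 1  [12 crossings, <D> = 1, w = 0]
V(D2) = t^2 + t^4 - t^5 + t^6 - t^7  (w +6, c 12, <D> = -A^-10 + A^-6 - A^-2 + A^2 + A^10)
V(D3) = -t^-4 + t^-3 + t^-1  (w -2, c 12, <D> = A^-2 + A^6 - A^10)
insight: V(t) takes 3 values over 3 diagrams, fixing the grouping


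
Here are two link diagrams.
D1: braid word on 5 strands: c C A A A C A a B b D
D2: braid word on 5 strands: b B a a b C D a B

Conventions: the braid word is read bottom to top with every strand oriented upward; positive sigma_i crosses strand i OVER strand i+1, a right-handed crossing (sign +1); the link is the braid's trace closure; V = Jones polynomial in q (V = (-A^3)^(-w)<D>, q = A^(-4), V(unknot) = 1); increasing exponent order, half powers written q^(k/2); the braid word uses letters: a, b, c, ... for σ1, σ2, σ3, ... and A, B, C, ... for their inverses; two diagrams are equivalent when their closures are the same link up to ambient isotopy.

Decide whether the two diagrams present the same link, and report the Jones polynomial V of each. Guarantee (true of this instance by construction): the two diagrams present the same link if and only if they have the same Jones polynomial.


same link: no
V(D1) = q^(-9/2) - q^(-5/2) - q^(-3/2) - q^(-1/2)  [11 crossings, <D> = A^-13 + A^-9 + A^-5 - A^3, w = -5]
V(D2) = -q^(1/2) - q^(5/2)  [9 crossings, <D> = A^-7 + A, w = +1]
insight: comparing 2 Jones polynomials yields 2 groups


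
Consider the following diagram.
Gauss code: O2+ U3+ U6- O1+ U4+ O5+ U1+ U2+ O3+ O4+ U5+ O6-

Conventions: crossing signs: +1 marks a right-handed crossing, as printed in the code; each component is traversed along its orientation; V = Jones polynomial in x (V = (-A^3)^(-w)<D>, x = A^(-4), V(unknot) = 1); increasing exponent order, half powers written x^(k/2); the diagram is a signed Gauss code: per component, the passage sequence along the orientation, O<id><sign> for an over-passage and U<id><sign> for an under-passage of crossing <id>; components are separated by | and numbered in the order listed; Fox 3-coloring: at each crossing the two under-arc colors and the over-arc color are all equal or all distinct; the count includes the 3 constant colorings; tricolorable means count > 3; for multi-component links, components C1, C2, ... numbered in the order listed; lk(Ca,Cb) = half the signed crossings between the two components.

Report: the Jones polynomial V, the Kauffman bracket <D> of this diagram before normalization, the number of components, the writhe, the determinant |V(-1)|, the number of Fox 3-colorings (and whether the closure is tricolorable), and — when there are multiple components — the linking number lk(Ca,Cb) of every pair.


V = x - x^2 + 2x^3 - x^4 + x^5 - x^6
<D> = -A^-12 + A^-8 - A^-4 + 2 - A^4 + A^8 (w = +4)
1 component over 6 crossings, w = +4
3 Fox colorings among 3^6, |V(-1)| = 7: not tricolorable
why: w = +4 shifts under R1 moves; the (-A^3)^(-4) factor cancels that in V


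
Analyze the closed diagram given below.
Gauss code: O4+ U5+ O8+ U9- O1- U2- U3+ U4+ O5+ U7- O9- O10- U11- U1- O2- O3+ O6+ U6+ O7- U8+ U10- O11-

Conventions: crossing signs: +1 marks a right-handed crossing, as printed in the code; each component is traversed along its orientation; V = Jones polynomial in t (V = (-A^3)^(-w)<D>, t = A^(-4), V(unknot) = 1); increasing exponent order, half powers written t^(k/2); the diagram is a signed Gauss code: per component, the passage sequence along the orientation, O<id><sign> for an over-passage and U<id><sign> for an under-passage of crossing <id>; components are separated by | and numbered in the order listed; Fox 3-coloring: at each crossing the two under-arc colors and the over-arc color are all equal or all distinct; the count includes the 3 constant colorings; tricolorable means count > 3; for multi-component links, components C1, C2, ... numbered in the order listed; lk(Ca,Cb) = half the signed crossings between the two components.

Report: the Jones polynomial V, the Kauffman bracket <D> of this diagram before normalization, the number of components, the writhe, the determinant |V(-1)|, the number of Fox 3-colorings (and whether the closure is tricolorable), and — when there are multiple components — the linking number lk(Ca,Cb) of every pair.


Jones polynomial: V(t) = -t^-5 + t^-4 - t^-3 + 2t^-2 - t^-1 + 2 - t
<D> = A^-7 - 2A^-3 + A - 2A^5 + A^9 - A^13 + A^17; writhe -1
components 1, writhe -1 (11 crossings)
3-colorings: 9 of 3^11, det 9 — tricolorable
note: |V(-1)| = 9: so tricolorable, since 3 divides 9


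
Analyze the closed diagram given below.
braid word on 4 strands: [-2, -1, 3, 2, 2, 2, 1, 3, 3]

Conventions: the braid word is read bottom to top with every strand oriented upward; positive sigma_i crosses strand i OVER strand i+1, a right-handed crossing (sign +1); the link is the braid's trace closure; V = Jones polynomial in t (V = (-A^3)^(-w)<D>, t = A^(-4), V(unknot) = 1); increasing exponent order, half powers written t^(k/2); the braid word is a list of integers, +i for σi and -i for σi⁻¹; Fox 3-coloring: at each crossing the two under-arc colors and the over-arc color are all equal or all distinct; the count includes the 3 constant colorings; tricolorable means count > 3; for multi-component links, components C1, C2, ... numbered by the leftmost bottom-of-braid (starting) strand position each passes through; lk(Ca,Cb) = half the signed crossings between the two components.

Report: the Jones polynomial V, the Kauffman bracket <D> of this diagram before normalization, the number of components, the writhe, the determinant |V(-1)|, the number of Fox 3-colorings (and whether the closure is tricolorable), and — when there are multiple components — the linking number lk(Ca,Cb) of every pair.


V = t^2 + 2t^4 - 2t^5 + t^6 - 2t^7 + t^8
<D> = -A^-17 + 2A^-13 - A^-9 + 2A^-5 - 2A^-1 - A^7 (w = +5)
1 component over 9 crossings, w = +5
27 Fox colorings among 3^9, |V(-1)| = 9: tricolorable
why: w = +5 shifts under R1 moves; the (-A^3)^(-5) factor cancels that in V


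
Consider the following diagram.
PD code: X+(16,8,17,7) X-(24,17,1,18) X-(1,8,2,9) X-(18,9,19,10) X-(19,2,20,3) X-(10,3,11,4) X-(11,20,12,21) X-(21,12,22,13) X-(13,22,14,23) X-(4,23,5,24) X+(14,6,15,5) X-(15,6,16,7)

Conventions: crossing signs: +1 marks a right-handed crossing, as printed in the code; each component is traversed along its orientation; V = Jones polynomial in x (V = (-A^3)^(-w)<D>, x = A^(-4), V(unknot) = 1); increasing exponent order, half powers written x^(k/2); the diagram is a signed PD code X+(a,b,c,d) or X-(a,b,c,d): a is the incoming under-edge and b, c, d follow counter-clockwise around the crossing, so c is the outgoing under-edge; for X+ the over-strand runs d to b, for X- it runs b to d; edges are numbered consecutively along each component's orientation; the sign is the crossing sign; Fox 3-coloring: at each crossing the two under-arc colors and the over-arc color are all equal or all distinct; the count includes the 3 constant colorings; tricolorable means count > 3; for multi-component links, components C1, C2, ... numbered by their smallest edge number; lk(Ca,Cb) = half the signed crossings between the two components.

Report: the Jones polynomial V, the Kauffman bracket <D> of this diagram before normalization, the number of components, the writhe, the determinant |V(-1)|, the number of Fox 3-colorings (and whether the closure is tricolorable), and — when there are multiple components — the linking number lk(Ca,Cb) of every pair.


Jones polynomial: V(x) = -x^-8 + x^-5 + x^-3
<D> = A^-12 + A^-4 - A^8; writhe -8
components 1, writhe -8 (12 crossings)
3-colorings: 9 of 3^12, det 3 — tricolorable
note: the span of V is 5, forcing >= 5 crossings in any diagram


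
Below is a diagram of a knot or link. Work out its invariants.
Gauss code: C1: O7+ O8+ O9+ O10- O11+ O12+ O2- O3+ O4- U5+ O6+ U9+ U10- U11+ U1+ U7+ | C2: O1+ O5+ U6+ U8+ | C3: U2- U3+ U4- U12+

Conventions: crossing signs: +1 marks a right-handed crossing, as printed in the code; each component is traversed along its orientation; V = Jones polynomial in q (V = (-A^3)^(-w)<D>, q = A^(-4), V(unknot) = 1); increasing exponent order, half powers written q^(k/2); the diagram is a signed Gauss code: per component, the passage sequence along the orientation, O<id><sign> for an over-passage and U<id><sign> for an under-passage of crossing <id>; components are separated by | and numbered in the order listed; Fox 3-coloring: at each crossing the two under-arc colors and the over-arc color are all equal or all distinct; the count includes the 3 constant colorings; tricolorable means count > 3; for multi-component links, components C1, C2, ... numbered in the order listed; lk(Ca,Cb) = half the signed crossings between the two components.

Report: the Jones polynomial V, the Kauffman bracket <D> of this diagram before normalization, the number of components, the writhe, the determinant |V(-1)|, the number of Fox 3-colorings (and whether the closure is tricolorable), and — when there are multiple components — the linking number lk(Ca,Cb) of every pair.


V = q + q^2 + q^3 + q^6
<D> = A^-6 + A^6 + A^10 + A^14 (w = +6)
3 components over 12 crossings, w = +6
lk(C1,C2): +2
lk(C1,C3) = 0
linking number lk(C2,C3) = 0
9 Fox colorings among 3^12, |V(-1)| = 0: tricolorable
why: the span of V is 5, within the link bound 12 + 3 - 1


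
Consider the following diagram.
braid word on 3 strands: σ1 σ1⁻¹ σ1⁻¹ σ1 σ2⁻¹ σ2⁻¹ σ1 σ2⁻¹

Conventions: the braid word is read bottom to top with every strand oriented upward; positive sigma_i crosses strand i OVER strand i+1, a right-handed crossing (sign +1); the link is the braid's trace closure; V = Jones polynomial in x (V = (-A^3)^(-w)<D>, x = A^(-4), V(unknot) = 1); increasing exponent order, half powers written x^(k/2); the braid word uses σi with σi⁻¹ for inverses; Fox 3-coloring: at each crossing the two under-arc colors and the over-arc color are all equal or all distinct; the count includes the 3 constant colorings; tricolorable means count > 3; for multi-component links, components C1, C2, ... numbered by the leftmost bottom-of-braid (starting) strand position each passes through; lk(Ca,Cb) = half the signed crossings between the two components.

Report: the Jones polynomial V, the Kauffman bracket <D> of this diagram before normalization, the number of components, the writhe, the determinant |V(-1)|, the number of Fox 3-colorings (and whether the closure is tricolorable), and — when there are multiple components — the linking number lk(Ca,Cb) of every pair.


V = -x^-4 + x^-3 + x^-1
<D> = A^-2 + A^6 - A^10 (w = -2)
1 component over 8 crossings, w = -2
9 Fox colorings among 3^8, |V(-1)| = 3: tricolorable
why: the word shrinks to σ2⁻¹ σ2⁻¹ σ1 σ2⁻¹ after cancelling


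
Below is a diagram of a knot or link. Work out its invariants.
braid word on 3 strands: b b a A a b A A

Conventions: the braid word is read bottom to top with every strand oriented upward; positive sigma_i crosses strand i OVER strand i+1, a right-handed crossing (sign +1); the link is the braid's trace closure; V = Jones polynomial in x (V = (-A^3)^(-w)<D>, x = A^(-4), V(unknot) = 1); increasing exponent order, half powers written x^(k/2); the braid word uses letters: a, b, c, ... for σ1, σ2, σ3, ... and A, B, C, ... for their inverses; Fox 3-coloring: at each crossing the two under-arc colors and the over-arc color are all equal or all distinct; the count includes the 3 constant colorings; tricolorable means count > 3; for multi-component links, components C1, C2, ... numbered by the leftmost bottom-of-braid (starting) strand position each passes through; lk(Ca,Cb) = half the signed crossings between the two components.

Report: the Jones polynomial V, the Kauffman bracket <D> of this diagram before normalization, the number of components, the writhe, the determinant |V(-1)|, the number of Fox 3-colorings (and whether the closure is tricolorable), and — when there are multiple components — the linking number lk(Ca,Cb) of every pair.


V = 1
<D> = A^6 (w = +2)
1 component over 8 crossings, w = +2
3 Fox colorings among 3^8, |V(-1)| = 1: not tricolorable
why: |V(-1)| = 1: so not tricolorable, since 3 does not divide 1


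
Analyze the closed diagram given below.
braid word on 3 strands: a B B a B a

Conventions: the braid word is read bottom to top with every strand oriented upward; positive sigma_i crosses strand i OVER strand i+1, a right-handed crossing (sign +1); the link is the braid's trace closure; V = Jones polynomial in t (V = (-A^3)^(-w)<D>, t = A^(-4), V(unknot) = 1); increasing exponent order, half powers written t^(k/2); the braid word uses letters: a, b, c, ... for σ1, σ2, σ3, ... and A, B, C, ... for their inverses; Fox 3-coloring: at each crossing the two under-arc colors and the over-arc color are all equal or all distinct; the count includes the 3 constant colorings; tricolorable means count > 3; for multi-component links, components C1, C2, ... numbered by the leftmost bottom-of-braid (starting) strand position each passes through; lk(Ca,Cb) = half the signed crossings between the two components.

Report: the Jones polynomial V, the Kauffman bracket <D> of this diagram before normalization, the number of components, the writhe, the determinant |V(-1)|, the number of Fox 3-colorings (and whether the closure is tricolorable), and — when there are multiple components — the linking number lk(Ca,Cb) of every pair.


V(t) = -t^-3 + 2t^-2 - 2t^-1 + 3 - 2t + 2t^2 - t^3
bracket: -A^-12 + 2A^-8 - 2A^-4 + 3 - 2A^4 + 2A^8 - A^12, w = 0
1 component, writhe 0, over 6 crossings
det 13, colorings 3 of 3^6 — not tricolorable
observation: det 13 = |V(-1)|; not divisible by 3, so not tricolorable


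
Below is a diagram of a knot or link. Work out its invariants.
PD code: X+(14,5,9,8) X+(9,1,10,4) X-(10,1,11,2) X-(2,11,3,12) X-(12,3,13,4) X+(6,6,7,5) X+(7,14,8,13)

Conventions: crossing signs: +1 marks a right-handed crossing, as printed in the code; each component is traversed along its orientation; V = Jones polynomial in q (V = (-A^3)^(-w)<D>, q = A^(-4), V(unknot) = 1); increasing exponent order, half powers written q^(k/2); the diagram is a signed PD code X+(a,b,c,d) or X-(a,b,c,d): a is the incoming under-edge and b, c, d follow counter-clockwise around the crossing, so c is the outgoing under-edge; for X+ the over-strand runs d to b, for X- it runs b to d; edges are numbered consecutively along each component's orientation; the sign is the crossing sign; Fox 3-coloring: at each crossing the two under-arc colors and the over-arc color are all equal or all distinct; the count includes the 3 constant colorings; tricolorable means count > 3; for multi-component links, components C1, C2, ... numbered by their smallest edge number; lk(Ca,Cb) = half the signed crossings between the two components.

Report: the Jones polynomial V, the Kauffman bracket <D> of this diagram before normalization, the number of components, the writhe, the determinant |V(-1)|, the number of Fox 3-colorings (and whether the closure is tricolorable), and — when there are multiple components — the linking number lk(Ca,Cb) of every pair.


V = q^-2 + 2 + q^2
<D> = -A^-5 - 2A^3 - A^11 (w = +1)
3 components over 7 crossings, w = +1
lk(C1,C2): 0
lk(C1,C3) = -1
linking number lk(C2,C3) = +1
3 Fox colorings among 3^7, |V(-1)| = 4: not tricolorable
why: det 4 = |V(-1)|; not divisible by 3, so not tricolorable


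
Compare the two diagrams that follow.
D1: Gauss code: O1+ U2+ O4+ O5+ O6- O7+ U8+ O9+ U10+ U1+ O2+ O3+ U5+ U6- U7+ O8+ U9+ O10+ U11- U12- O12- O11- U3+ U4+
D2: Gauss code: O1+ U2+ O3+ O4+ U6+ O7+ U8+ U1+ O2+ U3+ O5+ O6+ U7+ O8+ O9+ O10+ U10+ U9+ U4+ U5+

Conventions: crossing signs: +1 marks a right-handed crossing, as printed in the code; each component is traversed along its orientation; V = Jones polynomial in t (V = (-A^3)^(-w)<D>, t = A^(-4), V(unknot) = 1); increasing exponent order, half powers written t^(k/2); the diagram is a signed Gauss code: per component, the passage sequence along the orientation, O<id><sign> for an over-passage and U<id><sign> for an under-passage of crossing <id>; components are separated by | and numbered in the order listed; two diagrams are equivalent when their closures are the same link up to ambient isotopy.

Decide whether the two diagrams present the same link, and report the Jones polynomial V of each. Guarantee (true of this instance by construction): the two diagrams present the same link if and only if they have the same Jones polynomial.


equivalent: yes
D1 (bracket -A^-22 + A^-18 - A^-14 + A^-10 - A^-6 + A^-2 + A^6; 12 crossings at w = +6): V = t^3 + t^5 - t^6 + t^7 - t^8 + t^9 - t^10
D2 (bracket -A^-10 + A^-6 - A^-2 + A^2 - A^6 + A^10 + A^18; 10 crossings at w = +10): V = t^3 + t^5 - t^6 + t^7 - t^8 + t^9 - t^10
key observation: from 12 to 10 crossings by R-moves: one link, two diagrams


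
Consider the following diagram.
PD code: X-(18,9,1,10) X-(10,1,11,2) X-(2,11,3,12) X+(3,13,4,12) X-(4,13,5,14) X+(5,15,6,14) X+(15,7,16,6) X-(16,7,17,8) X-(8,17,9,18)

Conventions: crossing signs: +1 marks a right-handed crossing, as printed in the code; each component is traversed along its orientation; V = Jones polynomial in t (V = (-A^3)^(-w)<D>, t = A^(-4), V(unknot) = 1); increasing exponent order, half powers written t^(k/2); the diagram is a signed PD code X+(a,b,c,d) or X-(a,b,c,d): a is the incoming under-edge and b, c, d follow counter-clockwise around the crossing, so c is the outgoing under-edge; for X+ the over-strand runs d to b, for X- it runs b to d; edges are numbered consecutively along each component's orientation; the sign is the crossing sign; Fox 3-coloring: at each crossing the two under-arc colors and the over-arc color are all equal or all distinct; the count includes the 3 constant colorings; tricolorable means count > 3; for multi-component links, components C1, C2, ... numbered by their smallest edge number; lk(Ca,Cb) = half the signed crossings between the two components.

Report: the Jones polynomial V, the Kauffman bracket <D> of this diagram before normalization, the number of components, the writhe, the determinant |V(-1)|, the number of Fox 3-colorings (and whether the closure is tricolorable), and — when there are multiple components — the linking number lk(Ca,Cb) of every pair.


Jones polynomial: V(t) = -t^-4 + t^-3 + t^-1
<D> = -A^-5 - A^3 + A^7; writhe -3
components 1, writhe -3 (9 crossings)
3-colorings: 9 of 3^9, det 3 — tricolorable
note: det 3 = |V(-1)|; divisible by 3, so tricolorable


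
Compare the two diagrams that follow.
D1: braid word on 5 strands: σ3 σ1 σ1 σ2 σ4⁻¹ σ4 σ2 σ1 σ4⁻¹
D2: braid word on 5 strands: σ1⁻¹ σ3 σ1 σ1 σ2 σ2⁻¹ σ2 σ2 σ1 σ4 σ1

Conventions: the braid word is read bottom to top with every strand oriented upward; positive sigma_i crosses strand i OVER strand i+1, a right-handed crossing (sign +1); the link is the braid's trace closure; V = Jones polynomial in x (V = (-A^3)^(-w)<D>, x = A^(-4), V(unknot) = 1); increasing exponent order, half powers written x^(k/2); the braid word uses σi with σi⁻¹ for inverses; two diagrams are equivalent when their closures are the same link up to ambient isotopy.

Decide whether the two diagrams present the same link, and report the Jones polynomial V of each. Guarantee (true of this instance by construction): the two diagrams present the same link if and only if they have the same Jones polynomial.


same link: yes
V(D1) = -x^(3/2) - 2x^(7/2) + x^(9/2) - x^(11/2) + x^(13/2)  [9 crossings, <D> = -A^-11 + A^-7 - A^-3 + 2A + A^9, w = +5]
V(D2) = -x^(3/2) - 2x^(7/2) + x^(9/2) - x^(11/2) + x^(13/2)  [11 crossings, <D> = -A^-5 + A^-1 - A^3 + 2A^7 + A^15, w = +7]
insight: D2 (11 crossings) and D1 (9) are Markov-related braid presentations


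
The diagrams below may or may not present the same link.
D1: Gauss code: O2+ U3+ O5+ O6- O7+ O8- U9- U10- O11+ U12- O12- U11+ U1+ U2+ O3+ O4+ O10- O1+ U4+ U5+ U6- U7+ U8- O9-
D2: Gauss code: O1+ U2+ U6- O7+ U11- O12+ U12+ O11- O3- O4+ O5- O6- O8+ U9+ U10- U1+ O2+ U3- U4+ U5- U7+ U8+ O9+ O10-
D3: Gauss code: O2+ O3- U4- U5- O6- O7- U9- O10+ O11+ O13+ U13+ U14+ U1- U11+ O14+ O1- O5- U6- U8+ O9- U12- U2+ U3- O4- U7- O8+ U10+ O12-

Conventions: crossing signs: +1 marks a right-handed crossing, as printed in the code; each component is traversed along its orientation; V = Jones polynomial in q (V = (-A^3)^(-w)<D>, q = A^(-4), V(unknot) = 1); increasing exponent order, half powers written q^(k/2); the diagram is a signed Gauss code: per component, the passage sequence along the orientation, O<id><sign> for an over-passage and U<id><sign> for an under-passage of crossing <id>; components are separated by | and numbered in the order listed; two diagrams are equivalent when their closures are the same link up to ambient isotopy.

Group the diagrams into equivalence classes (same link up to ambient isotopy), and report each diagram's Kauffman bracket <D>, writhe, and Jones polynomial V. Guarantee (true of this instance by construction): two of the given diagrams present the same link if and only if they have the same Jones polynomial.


classes: {D1} | {D2} | {D3}
V(D1) = 1  [12 crossings, <D> = A^6, w = +2]
V(D2) = q + q^3 - q^4  [12 crossings, <D> = -A^-10 + A^-6 + A^2, w = +2]
D3 (bracket 2A^-2 - 2A^2 + 3A^6 - 3A^10 + 2A^14 - 2A^18 + A^22; 14 crossings at w = -2): V = q^-7 - 2q^-6 + 2q^-5 - 3q^-4 + 3q^-3 - 2q^-2 + 2q^-1
note: 3 values of V(q) split the 3 diagrams


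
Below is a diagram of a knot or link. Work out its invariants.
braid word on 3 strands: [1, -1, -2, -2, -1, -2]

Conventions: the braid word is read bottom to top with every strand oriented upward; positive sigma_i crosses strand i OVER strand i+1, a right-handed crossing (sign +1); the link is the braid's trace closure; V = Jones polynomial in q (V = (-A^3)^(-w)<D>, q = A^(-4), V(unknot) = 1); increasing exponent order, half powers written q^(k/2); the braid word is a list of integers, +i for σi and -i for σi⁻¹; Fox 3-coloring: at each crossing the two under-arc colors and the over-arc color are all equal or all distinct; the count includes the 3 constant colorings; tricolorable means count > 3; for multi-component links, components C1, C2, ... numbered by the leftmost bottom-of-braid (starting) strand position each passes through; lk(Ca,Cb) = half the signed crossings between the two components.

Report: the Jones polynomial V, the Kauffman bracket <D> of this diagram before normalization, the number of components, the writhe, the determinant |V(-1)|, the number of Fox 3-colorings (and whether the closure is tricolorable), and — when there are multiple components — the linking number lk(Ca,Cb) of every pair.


V = -q^-4 + q^-3 + q^-1
<D> = A^-8 + 1 - A^4 (w = -4)
1 component over 6 crossings, w = -4
9 Fox colorings among 3^6, |V(-1)| = 3: tricolorable
why: w = -4 shifts under R1 moves; the (-A^3)^(4) factor cancels that in V


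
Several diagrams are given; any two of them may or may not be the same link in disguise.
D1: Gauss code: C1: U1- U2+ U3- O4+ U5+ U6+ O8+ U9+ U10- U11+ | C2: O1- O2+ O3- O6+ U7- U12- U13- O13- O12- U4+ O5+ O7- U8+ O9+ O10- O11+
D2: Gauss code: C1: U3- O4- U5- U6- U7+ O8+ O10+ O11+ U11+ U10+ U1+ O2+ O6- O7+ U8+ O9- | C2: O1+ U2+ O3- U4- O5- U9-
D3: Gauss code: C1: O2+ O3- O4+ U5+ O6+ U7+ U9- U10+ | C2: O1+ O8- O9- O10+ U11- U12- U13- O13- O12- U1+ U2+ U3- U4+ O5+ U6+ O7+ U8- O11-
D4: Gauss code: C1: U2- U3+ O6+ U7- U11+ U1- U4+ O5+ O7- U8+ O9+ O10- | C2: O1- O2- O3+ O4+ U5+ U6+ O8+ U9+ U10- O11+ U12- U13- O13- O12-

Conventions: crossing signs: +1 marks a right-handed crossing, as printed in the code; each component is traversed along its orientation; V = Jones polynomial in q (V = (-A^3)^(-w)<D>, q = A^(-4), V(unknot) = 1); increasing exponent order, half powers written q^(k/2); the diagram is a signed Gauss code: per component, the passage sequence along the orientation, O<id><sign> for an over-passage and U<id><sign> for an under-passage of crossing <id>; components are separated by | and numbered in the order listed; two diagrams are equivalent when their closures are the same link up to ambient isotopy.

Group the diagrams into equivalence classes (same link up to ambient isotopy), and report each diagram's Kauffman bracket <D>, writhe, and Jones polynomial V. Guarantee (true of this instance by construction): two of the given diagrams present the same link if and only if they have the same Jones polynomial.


grouping into links: {D1, D4} | {D2} | {D3}
V(D1) = -q^(1/2) + q^(3/2) - q^(5/2) - q^(9/2)  (w +1, c 13, <D> = A^-15 + A^-7 - A^-3 + A)
D2 (bracket -A^-7 + 2A^-3 - 2A + 4A^5 - 3A^9 + 3A^13 - 2A^17 + A^21; 11 crossings at w = +1): V = -q^(-9/2) + 2q^(-7/2) - 3q^(-5/2) + 3q^(-3/2) - 4q^(-1/2) + 2q^(1/2) - 2q^(3/2) + q^(5/2)
V(D3) = -q^(3/2) - q^(7/2) + q^(9/2) - q^(11/2)  [13 crossings, <D> = A^-19 - A^-15 + A^-11 + A^-3, w = +1]
D4 (bracket A^-15 + A^-7 - A^-3 + A; 13 crossings at w = +1): V = -q^(1/2) + q^(3/2) - q^(5/2) - q^(9/2)
key observation: comparing 4 Jones polynomials yields 3 groups
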